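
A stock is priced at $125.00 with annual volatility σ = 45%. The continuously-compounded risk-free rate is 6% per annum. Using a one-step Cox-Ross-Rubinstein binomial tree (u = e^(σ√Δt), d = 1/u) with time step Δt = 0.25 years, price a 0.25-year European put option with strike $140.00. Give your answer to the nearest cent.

CRR parameters: u = e^(σ√Δt) = e^(0.45·√0.25) = 1.2523, d = 1/u = 0.7985
Per-period rate: rΔt = 0.06·0.25 = 0.015, so R = e^0.015 = 1.0151
Risk-neutral probability p = (e^0.015 − 0.7985)/(1.2523 − 0.7985) = 0.2166/0.4538 = 0.4773
Terminal stock prices: S_u = 156.5, S_d = 99.81
Terminal payoffs (K − S): max(-16.54, 0) = 0, max(40.19, 0) = 40.19
Node 0 (S = 125): V_0 = e^(−0.015)·[0.4773·0.0000 + 0.5227·40.1855] = 20.6927

$20.69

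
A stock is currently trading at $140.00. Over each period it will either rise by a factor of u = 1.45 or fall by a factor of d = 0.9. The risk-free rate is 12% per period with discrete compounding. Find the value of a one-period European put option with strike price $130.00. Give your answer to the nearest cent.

$2.14

Risk-neutral probability p = (1 + 0.12 − 0.9)/(1.45 − 0.9) = 0.2200/0.5500 = 0.4000
Terminal stock prices: S_u = 203, S_d = 126
Terminal payoffs (K − S): max(-73, 0) = 0, max(4, 0) = 4
Node 0 (S = 140): V_0 = 1/1.12·[0.4000·0.0000 + 0.6000·4.0000] = 2.1429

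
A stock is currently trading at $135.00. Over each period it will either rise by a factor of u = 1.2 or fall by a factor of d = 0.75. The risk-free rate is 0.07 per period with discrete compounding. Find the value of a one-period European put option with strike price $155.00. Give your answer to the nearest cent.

Risk-neutral probability p = (1 + 0.07 − 0.75)/(1.2 − 0.75) = 0.3200/0.4500 = 0.7111
Terminal stock prices: S_u = 162, S_d = 101.2
Terminal payoffs (K − S): max(-7, 0) = 0, max(53.75, 0) = 53.75
Node 0 (S = 135): V_0 = 1/1.07·[0.7111·0.0000 + 0.2889·53.7500] = 14.5119

$14.51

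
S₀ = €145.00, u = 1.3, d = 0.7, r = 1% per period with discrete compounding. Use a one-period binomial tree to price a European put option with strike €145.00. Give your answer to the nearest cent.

Risk-neutral probability p = (1 + 0.01 − 0.7)/(1.3 − 0.7) = 0.3100/0.6000 = 0.5167
Terminal stock prices: S_u = 188.5, S_d = 101.5
Terminal payoffs (K − S): max(-43.5, 0) = 0, max(43.5, 0) = 43.5
Node 0 (S = 145): V_0 = 1/1.01·[0.5167·0.0000 + 0.4833·43.5000] = 20.8168

€20.82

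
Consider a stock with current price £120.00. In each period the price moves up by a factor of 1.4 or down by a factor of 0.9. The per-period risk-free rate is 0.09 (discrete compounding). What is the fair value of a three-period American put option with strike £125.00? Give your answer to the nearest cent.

Risk-neutral probability p = (1 + 0.09 − 0.9)/(1.4 − 0.9) = 0.1900/0.5000 = 0.3800
Terminal stock prices: S_uuu = 329.3, S_uud = 211.7, S_udd = 136.1, S_ddd = 87.48
Terminal payoffs (K − S): max(-204.3, 0) = 0, max(-86.68, 0) = 0, max(-11.08, 0) = 0, max(37.52, 0) = 37.52
Node uu (S = 235.2): continuation = 1/1.09·[0.3800·0.0000 + 0.6200·0.0000] = 0.0000; exercise value = 0.0000 ≤ continuation, so V_uu = 0.0000
Node ud (S = 151.2): continuation = 1/1.09·[0.3800·0.0000 + 0.6200·0.0000] = 0.0000; exercise value = 0.0000 ≤ continuation, so V_ud = 0.0000
Node dd (S = 97.2): continuation = 1/1.09·[0.3800·0.0000 + 0.6200·37.5200] = 21.3417; exercise value = 27.8000 > continuation, so V_dd = 27.8000 (exercise)
Node u (S = 168): continuation = 1/1.09·[0.3800·0.0000 + 0.6200·0.0000] = 0.0000; exercise value = 0.0000 ≤ continuation, so V_u = 0.0000
Node d (S = 108): continuation = 1/1.09·[0.3800·0.0000 + 0.6200·27.8000] = 15.8128; exercise value = 17.0000 > continuation, so V_d = 17.0000 (exercise)
Node 0 (S = 120): continuation = 1/1.09·[0.3800·0.0000 + 0.6200·17.0000] = 9.6697; exercise value = 5.0000 ≤ continuation, so V_0 = 9.6697

£9.67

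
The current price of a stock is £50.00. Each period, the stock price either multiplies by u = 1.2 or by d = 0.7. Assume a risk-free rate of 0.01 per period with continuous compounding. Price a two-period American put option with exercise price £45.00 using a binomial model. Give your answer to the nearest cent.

Risk-neutral probability p = (e^0.01 − 0.7)/(1.2 − 0.7) = 0.3101/0.5000 = 0.6201
Terminal stock prices: S_uu = 72, S_ud = 42, S_dd = 24.5
Terminal payoffs (K − S): max(-27, 0) = 0, max(3, 0) = 3, max(20.5, 0) = 20.5
Node u (S = 60): continuation = e^(−0.01)·[0.6201·0.0000 + 0.3799·3.0000] = 1.1284; exercise value = 0.0000 ≤ continuation, so V_u = 1.1284
Node d (S = 35): continuation = e^(−0.01)·[0.6201·3.0000 + 0.3799·20.5000] = 9.5522; exercise value = 10.0000 > continuation, so V_d = 10.0000 (exercise)
Node 0 (S = 50): continuation = e^(−0.01)·[0.6201·1.1284 + 0.3799·10.0000] = 4.4539; exercise value = 0.0000 ≤ continuation, so V_0 = 4.4539

£4.45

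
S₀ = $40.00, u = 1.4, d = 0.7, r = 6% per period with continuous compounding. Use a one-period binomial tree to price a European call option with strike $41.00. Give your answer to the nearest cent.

$7.30

Risk-neutral probability p = (e^0.06 − 0.7)/(1.4 − 0.7) = 0.3618/0.7000 = 0.5169
Terminal stock prices: S_u = 56, S_d = 28
Terminal payoffs (S − K): max(15, 0) = 15, max(-13, 0) = 0
Node 0 (S = 40): V_0 = e^(−0.06)·[0.5169·15.0000 + 0.4831·0.0000] = 7.3021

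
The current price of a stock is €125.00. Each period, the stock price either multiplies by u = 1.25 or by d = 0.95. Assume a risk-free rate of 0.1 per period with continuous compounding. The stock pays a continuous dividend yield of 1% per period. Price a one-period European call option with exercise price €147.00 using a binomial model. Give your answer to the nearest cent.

Per-period risk-free factor R = e^0.1 = 1.1052; dividend-adjusted growth = e^(0.1−0.01) = 1.0942.
Risk-neutral probability p = (1.0942 − 0.95)/(1.25 − 0.95) = 0.1442/0.3000 = 0.4806
Terminal stock prices: S_u = 156.2, S_d = 118.8
Terminal payoffs (S − K): max(9.25, 0) = 9.25, max(-28.25, 0) = 0
Node 0 (S = 125): V_0 = e^(−0.1)·[0.4806·9.2500 + 0.5194·0.0000] = 4.0223

€4.02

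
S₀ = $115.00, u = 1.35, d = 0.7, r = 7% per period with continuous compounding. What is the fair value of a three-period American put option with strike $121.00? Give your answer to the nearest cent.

Risk-neutral probability p = (e^0.07 − 0.7)/(1.35 − 0.7) = 0.3725/0.6500 = 0.5731
Terminal stock prices: S_uuu = 282.9, S_uud = 146.7, S_udd = 76.07, S_ddd = 39.44
Terminal payoffs (K − S): max(-161.9, 0) = 0, max(-25.71, 0) = 0, max(44.93, 0) = 44.93, max(81.56, 0) = 81.56
Node uu (S = 209.6): continuation = e^(−0.07)·[0.5731·0.0000 + 0.4269·0.0000] = 0.0000; exercise value = 0.0000 ≤ continuation, so V_uu = 0.0000
Node ud (S = 108.7): continuation = e^(−0.07)·[0.5731·0.0000 + 0.4269·44.9275] = 17.8833; exercise value = 12.3250 ≤ continuation, so V_ud = 17.8833
Node dd (S = 56.35): continuation = e^(−0.07)·[0.5731·44.9275 + 0.4269·81.5550] = 56.4697; exercise value = 64.6500 > continuation, so V_dd = 64.6500 (exercise)
Node u (S = 155.2): continuation = e^(−0.07)·[0.5731·0.0000 + 0.4269·17.8833] = 7.1184; exercise value = 0.0000 ≤ continuation, so V_u = 7.1184
Node d (S = 80.5): continuation = e^(−0.07)·[0.5731·17.8833 + 0.4269·64.6500] = 35.2897; exercise value = 40.5000 > continuation, so V_d = 40.5000 (exercise)
Node 0 (S = 115): continuation = e^(−0.07)·[0.5731·7.1184 + 0.4269·40.5000] = 19.9247; exercise value = 6.0000 ≤ continuation, so V_0 = 19.9247

$19.92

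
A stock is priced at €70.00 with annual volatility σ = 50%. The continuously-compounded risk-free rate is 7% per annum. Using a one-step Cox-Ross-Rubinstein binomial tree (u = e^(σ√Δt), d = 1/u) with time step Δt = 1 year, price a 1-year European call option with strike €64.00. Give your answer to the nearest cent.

€21.43

CRR parameters: u = e^(σ√Δt) = e^(0.5·√1) = 1.6487, d = 1/u = 0.6065
Per-period rate: rΔt = 0.07·1 = 0.07, so R = e^0.07 = 1.0725
Risk-neutral probability p = (e^0.07 − 0.6065)/(1.6487 − 0.6065) = 0.4660/1.0422 = 0.4471
Terminal stock prices: S_u = 115.4, S_d = 42.46
Terminal payoffs (S − K): max(51.41, 0) = 51.41, max(-21.54, 0) = 0
Node 0 (S = 70): V_0 = e^(−0.07)·[0.4471·51.4105 + 0.5529·0.0000] = 21.4323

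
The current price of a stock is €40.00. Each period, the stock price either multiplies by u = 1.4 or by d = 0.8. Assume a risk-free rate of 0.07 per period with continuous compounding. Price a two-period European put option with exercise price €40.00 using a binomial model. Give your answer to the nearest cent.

€3.73

Risk-neutral probability p = (e^0.07 − 0.8)/(1.4 − 0.8) = 0.2725/0.6000 = 0.4542
Terminal stock prices: S_uu = 78.4, S_ud = 44.8, S_dd = 25.6
Terminal payoffs (K − S): max(-38.4, 0) = 0, max(-4.8, 0) = 0, max(14.4, 0) = 14.4
Node u (S = 56): V_u = e^(−0.07)·[0.4542·0.0000 + 0.5458·0.0000] = 0.0000
Node d (S = 32): V_d = e^(−0.07)·[0.4542·0.0000 + 0.5458·14.4000] = 7.3284
Node 0 (S = 40): V_0 = e^(−0.07)·[0.4542·0.0000 + 0.5458·7.3284] = 3.7296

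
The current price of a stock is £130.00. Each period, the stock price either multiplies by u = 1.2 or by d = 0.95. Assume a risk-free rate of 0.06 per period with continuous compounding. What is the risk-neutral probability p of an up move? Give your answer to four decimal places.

p = 0.4473

Risk-neutral probability p = (e^0.06 − 0.95)/(1.2 − 0.95) = 0.1118/0.2500 = 0.4473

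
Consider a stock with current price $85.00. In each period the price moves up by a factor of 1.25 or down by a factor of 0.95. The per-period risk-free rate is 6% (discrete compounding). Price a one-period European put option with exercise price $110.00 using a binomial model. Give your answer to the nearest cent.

Risk-neutral probability p = (1 + 0.06 − 0.95)/(1.25 − 0.95) = 0.1100/0.3000 = 0.3667
Terminal stock prices: S_u = 106.2, S_d = 80.75
Terminal payoffs (K − S): max(3.75, 0) = 3.75, max(29.25, 0) = 29.25
Node 0 (S = 85): V_0 = 1/1.06·[0.3667·3.7500 + 0.6333·29.2500] = 18.7736

$18.77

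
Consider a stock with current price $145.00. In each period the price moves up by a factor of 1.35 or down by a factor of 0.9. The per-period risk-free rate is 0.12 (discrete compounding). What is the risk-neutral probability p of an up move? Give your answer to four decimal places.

Risk-neutral probability p = (1 + 0.12 − 0.9)/(1.35 − 0.9) = 0.2200/0.4500 = 0.4889

p = 0.4889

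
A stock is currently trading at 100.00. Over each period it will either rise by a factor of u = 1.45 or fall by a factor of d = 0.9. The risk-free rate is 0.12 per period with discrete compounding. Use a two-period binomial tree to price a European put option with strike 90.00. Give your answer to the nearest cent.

2.58

Risk-neutral probability p = (1 + 0.12 − 0.9)/(1.45 − 0.9) = 0.2200/0.5500 = 0.4000
Terminal stock prices: S_uu = 210.2, S_ud = 130.5, S_dd = 81
Terminal payoffs (K − S): max(-120.2, 0) = 0, max(-40.5, 0) = 0, max(9, 0) = 9
Node u (S = 145): V_u = 1/1.12·[0.4000·0.0000 + 0.6000·0.0000] = 0.0000
Node d (S = 90): V_d = 1/1.12·[0.4000·0.0000 + 0.6000·9.0000] = 4.8214
Node 0 (S = 100): V_0 = 1/1.12·[0.4000·0.0000 + 0.6000·4.8214] = 2.5829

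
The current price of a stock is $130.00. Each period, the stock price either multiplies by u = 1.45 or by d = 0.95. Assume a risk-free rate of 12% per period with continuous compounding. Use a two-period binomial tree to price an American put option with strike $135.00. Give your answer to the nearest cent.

Risk-neutral probability p = (e^0.12 − 0.95)/(1.45 − 0.95) = 0.1775/0.5000 = 0.3550
Terminal stock prices: S_uu = 273.3, S_ud = 179.1, S_dd = 117.3
Terminal payoffs (K − S): max(-138.3, 0) = 0, max(-44.07, 0) = 0, max(17.67, 0) = 17.67
Node u (S = 188.5): continuation = e^(−0.12)·[0.3550·0.0000 + 0.6450·0.0000] = 0.0000; exercise value = 0.0000 ≤ continuation, so V_u = 0.0000
Node d (S = 123.5): continuation = e^(−0.12)·[0.3550·0.0000 + 0.6450·17.6750] = 10.1113; exercise value = 11.5000 > continuation, so V_d = 11.5000 (exercise)
Node 0 (S = 130): continuation = e^(−0.12)·[0.3550·0.0000 + 0.6450·11.5000] = 6.5788; exercise value = 5.0000 ≤ continuation, so V_0 = 6.5788

$6.58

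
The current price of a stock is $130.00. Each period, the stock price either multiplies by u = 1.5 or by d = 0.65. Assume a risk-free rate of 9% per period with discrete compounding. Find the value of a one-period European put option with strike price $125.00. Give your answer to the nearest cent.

$17.92

Risk-neutral probability p = (1 + 0.09 − 0.65)/(1.5 − 0.65) = 0.4400/0.8500 = 0.5176
Terminal stock prices: S_u = 195, S_d = 84.5
Terminal payoffs (K − S): max(-70, 0) = 0, max(40.5, 0) = 40.5
Node 0 (S = 130): V_0 = 1/1.09·[0.5176·0.0000 + 0.4824·40.5000] = 17.9223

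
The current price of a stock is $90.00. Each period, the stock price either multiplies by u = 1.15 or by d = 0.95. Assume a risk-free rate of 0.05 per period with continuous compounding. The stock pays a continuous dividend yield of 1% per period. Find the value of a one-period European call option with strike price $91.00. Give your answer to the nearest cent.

$5.40

Per-period risk-free factor R = e^0.05 = 1.0513; dividend-adjusted growth = e^(0.05−0.01) = 1.0408.
Risk-neutral probability p = (1.0408 − 0.95)/(1.15 − 0.95) = 0.0908/0.2000 = 0.4541
Terminal stock prices: S_u = 103.5, S_d = 85.5
Terminal payoffs (S − K): max(12.5, 0) = 12.5, max(-5.5, 0) = 0
Node 0 (S = 90): V_0 = e^(−0.05)·[0.4541·12.5000 + 0.5459·0.0000] = 5.3989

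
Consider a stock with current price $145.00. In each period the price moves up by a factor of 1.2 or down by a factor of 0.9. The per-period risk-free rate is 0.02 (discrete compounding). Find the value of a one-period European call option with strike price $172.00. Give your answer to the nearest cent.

Risk-neutral probability p = (1 + 0.02 − 0.9)/(1.2 − 0.9) = 0.1200/0.3000 = 0.4000
Terminal stock prices: S_u = 174, S_d = 130.5
Terminal payoffs (S − K): max(2, 0) = 2, max(-41.5, 0) = 0
Node 0 (S = 145): V_0 = 1/1.02·[0.4000·2.0000 + 0.6000·0.0000] = 0.7843

$0.78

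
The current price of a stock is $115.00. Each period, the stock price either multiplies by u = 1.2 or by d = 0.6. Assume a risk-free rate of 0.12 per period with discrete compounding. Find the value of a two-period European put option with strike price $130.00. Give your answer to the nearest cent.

Risk-neutral probability p = (1 + 0.12 − 0.6)/(1.2 − 0.6) = 0.5200/0.6000 = 0.8667
Terminal stock prices: S_uu = 165.6, S_ud = 82.8, S_dd = 41.4
Terminal payoffs (K − S): max(-35.6, 0) = 0, max(47.2, 0) = 47.2, max(88.6, 0) = 88.6
Node u (S = 138): V_u = 1/1.12·[0.8667·0.0000 + 0.1333·47.2000] = 5.6190
Node d (S = 69): V_d = 1/1.12·[0.8667·47.2000 + 0.1333·88.6000] = 47.0714
Node 0 (S = 115): V_0 = 1/1.12·[0.8667·5.6190 + 0.1333·47.0714] = 9.9518

$9.95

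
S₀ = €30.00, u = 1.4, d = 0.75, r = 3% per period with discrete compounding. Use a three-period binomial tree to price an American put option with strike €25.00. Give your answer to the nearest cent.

Risk-neutral probability p = (1 + 0.03 − 0.75)/(1.4 − 0.75) = 0.2800/0.6500 = 0.4308
Terminal stock prices: S_uuu = 82.32, S_uud = 44.1, S_udd = 23.62, S_ddd = 12.66
Terminal payoffs (K − S): max(-57.32, 0) = 0, max(-19.1, 0) = 0, max(1.375, 0) = 1.375, max(12.34, 0) = 12.34
Node uu (S = 58.8): continuation = 1/1.03·[0.4308·0.0000 + 0.5692·0.0000] = 0.0000; exercise value = 0.0000 ≤ continuation, so V_uu = 0.0000
Node ud (S = 31.5): continuation = 1/1.03·[0.4308·0.0000 + 0.5692·1.3750] = 0.7599; exercise value = 0.0000 ≤ continuation, so V_ud = 0.7599
Node dd (S = 16.88): continuation = 1/1.03·[0.4308·1.3750 + 0.5692·12.3438] = 7.3968; exercise value = 8.1250 > continuation, so V_dd = 8.1250 (exercise)
Node u (S = 42): continuation = 1/1.03·[0.4308·0.0000 + 0.5692·0.7599] = 0.4200; exercise value = 0.0000 ≤ continuation, so V_u = 0.4200
Node d (S = 22.5): continuation = 1/1.03·[0.4308·0.7599 + 0.5692·8.1250] = 4.8081; exercise value = 2.5000 ≤ continuation, so V_d = 4.8081
Node 0 (S = 30): continuation = 1/1.03·[0.4308·0.4200 + 0.5692·4.8081] = 2.8328; exercise value = 0.0000 ≤ continuation, so V_0 = 2.8328

€2.83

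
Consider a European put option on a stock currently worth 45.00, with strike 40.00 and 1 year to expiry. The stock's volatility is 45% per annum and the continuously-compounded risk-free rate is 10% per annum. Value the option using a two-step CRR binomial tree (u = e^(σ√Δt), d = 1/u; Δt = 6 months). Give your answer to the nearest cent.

3.66

CRR parameters: u = e^(σ√Δt) = e^(0.45·√0.5) = 1.3746, d = 1/u = 0.7275
Per-period rate: rΔt = 0.1·0.5 = 0.05, so R = e^0.05 = 1.0513
Risk-neutral probability p = (e^0.05 − 0.7275)/(1.3746 − 0.7275) = 0.3238/0.6472 = 0.5003
Terminal stock prices: S_uu = 85.03, S_ud = 45, S_dd = 23.81
Terminal payoffs (K − S): max(-45.03, 0) = 0, max(-5, 0) = 0, max(16.19, 0) = 16.19
Node u (S = 61.86): V_u = e^(−0.05)·[0.5003·0.0000 + 0.4997·0.0000] = 0.0000
Node d (S = 32.74): V_d = e^(−0.05)·[0.5003·0.0000 + 0.4997·16.1862] = 7.6932
Node 0 (S = 45): V_0 = e^(−0.05)·[0.5003·0.0000 + 0.4997·7.6932] = 3.6565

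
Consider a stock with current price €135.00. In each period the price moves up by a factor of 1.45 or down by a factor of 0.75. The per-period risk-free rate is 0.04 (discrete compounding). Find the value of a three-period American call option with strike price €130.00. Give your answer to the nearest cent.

Risk-neutral probability p = (1 + 0.04 − 0.75)/(1.45 − 0.75) = 0.2900/0.7000 = 0.4143
Terminal stock prices: S_uuu = 411.6, S_uud = 212.9, S_udd = 110.1, S_ddd = 56.95
Terminal payoffs (S − K): max(281.6, 0) = 281.6, max(82.88, 0) = 82.88, max(-19.89, 0) = 0, max(-73.05, 0) = 0
Node uu (S = 283.8): continuation = 1/1.04·[0.4143·281.5644 + 0.5857·82.8781] = 158.8375; exercise value = 153.8375 ≤ continuation, so V_uu = 158.8375
Node ud (S = 146.8): continuation = 1/1.04·[0.4143·82.8781 + 0.5857·0.0000] = 33.0146; exercise value = 16.8125 ≤ continuation, so V_ud = 33.0146
Node dd (S = 75.94): continuation = 1/1.04·[0.4143·0.0000 + 0.5857·0.0000] = 0.0000; exercise value = 0.0000 ≤ continuation, so V_dd = 0.0000
Node u (S = 195.8): continuation = 1/1.04·[0.4143·158.8375 + 0.5857·33.0146] = 81.8666; exercise value = 65.7500 ≤ continuation, so V_u = 81.8666
Node d (S = 101.2): continuation = 1/1.04·[0.4143·33.0146 + 0.5857·0.0000] = 13.1514; exercise value = 0.0000 ≤ continuation, so V_d = 13.1514
Node 0 (S = 135): continuation = 1/1.04·[0.4143·81.8666 + 0.5857·13.1514] = 40.0184; exercise value = 5.0000 ≤ continuation, so V_0 = 40.0184

€40.02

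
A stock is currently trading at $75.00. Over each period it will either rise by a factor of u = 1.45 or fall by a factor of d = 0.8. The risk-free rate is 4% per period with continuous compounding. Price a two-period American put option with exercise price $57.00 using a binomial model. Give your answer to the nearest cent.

Risk-neutral probability p = (e^0.04 − 0.8)/(1.45 − 0.8) = 0.2408/0.6500 = 0.3705
Terminal stock prices: S_uu = 157.7, S_ud = 87, S_dd = 48
Terminal payoffs (K − S): max(-100.7, 0) = 0, max(-30, 0) = 0, max(9, 0) = 9
Node u (S = 108.8): continuation = e^(−0.04)·[0.3705·0.0000 + 0.6295·0.0000] = 0.0000; exercise value = 0.0000 ≤ continuation, so V_u = 0.0000
Node d (S = 60): continuation = e^(−0.04)·[0.3705·0.0000 + 0.6295·9.0000] = 5.4435; exercise value = 0.0000 ≤ continuation, so V_d = 5.4435
Node 0 (S = 75): continuation = e^(−0.04)·[0.3705·0.0000 + 0.6295·5.4435] = 3.2925; exercise value = 0.0000 ≤ continuation, so V_0 = 3.2925

$3.29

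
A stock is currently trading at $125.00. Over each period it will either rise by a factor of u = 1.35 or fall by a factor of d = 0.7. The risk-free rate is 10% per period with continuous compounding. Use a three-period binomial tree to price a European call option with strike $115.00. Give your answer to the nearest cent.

Risk-neutral probability p = (e^0.1 − 0.7)/(1.35 − 0.7) = 0.4052/0.6500 = 0.6233
Terminal stock prices: S_uuu = 307.5, S_uud = 159.5, S_udd = 82.69, S_ddd = 42.87
Terminal payoffs (S − K): max(192.5, 0) = 192.5, max(44.47, 0) = 44.47, max(-32.31, 0) = 0, max(-72.12, 0) = 0
Node uu (S = 227.8): V_uu = e^(−0.1)·[0.6233·192.5469 + 0.3767·44.4688] = 123.7562
Node ud (S = 118.1): V_ud = e^(−0.1)·[0.6233·44.4688 + 0.3767·0.0000] = 25.0813
Node dd (S = 61.25): V_dd = e^(−0.1)·[0.6233·0.0000 + 0.3767·0.0000] = 0.0000
Node u (S = 168.8): V_u = e^(−0.1)·[0.6233·123.7562 + 0.3767·25.0813] = 78.3492
Node d (S = 87.5): V_d = e^(−0.1)·[0.6233·25.0813 + 0.3767·0.0000] = 14.1464
Node 0 (S = 125): V_0 = e^(−0.1)·[0.6233·78.3492 + 0.3767·14.1464] = 49.0120

$49.01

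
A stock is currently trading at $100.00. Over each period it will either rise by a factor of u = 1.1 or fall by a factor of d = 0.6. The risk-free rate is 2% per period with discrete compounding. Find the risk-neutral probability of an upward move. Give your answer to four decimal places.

p = 0.8400

Risk-neutral probability p = (1 + 0.02 − 0.6)/(1.1 − 0.6) = 0.4200/0.5000 = 0.8400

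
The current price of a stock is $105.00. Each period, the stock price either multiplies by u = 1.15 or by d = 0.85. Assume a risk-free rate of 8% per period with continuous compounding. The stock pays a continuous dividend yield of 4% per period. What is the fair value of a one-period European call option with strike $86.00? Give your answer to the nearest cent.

$21.49

Per-period risk-free factor R = e^0.08 = 1.0833; dividend-adjusted growth = e^(0.08−0.04) = 1.0408.
Risk-neutral probability p = (1.0408 − 0.85)/(1.15 − 0.85) = 0.1908/0.3000 = 0.6360
Terminal stock prices: S_u = 120.7, S_d = 89.25
Terminal payoffs (S − K): max(34.75, 0) = 34.75, max(3.25, 0) = 3.25
Node 0 (S = 105): V_0 = e^(−0.08)·[0.6360·34.7500 + 0.3640·3.2500] = 21.4949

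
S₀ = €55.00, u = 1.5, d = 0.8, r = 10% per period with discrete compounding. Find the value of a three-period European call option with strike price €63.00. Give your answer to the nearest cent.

€15.77

Risk-neutral probability p = (1 + 0.1 − 0.8)/(1.5 − 0.8) = 0.3000/0.7000 = 0.4286
Terminal stock prices: S_uuu = 185.6, S_uud = 99, S_udd = 52.8, S_ddd = 28.16
Terminal payoffs (S − K): max(122.6, 0) = 122.6, max(36, 0) = 36, max(-10.2, 0) = 0, max(-34.84, 0) = 0
Node uu (S = 123.8): V_uu = 1/1.1·[0.4286·122.6250 + 0.5714·36.0000] = 66.4773
Node ud (S = 66): V_ud = 1/1.1·[0.4286·36.0000 + 0.5714·0.0000] = 14.0260
Node dd (S = 35.2): V_dd = 1/1.1·[0.4286·0.0000 + 0.5714·0.0000] = 0.0000
Node u (S = 82.5): V_u = 1/1.1·[0.4286·66.4773 + 0.5714·14.0260] = 33.1865
Node d (S = 44): V_d = 1/1.1·[0.4286·14.0260 + 0.5714·0.0000] = 5.4647
Node 0 (S = 55): V_0 = 1/1.1·[0.4286·33.1865 + 0.5714·5.4647] = 15.7686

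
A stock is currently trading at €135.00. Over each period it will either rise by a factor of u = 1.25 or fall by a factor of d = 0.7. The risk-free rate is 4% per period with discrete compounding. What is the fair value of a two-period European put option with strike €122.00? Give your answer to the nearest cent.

Risk-neutral probability p = (1 + 0.04 − 0.7)/(1.25 − 0.7) = 0.3400/0.5500 = 0.6182
Terminal stock prices: S_uu = 210.9, S_ud = 118.1, S_dd = 66.15
Terminal payoffs (K − S): max(-88.94, 0) = 0, max(3.875, 0) = 3.875, max(55.85, 0) = 55.85
Node u (S = 168.8): V_u = 1/1.04·[0.6182·0.0000 + 0.3818·3.8750] = 1.4226
Node d (S = 94.5): V_d = 1/1.04·[0.6182·3.8750 + 0.3818·55.8500] = 22.8077
Node 0 (S = 135): V_0 = 1/1.04·[0.6182·1.4226 + 0.3818·22.8077] = 9.2191

€9.22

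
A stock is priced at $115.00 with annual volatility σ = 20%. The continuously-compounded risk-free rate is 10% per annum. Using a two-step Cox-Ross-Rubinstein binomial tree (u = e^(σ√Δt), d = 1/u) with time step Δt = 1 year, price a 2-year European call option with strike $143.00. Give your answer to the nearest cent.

$11.83

CRR parameters: u = e^(σ√Δt) = e^(0.2·√1) = 1.2214, d = 1/u = 0.8187
Per-period rate: rΔt = 0.1·1 = 0.1, so R = e^0.1 = 1.1052
Risk-neutral probability p = (e^0.1 − 0.8187)/(1.2214 − 0.8187) = 0.2864/0.4027 = 0.7113
Terminal stock prices: S_uu = 171.6, S_ud = 115, S_dd = 77.09
Terminal payoffs (S − K): max(28.56, 0) = 28.56, max(-28, 0) = 0, max(-65.91, 0) = 0
Node u (S = 140.5): V_u = e^(−0.1)·[0.7113·28.5598 + 0.2887·0.0000] = 18.3827
Node d (S = 94.15): V_d = e^(−0.1)·[0.7113·0.0000 + 0.2887·0.0000] = 0.0000
Node 0 (S = 115): V_0 = e^(−0.1)·[0.7113·18.3827 + 0.2887·0.0000] = 11.8321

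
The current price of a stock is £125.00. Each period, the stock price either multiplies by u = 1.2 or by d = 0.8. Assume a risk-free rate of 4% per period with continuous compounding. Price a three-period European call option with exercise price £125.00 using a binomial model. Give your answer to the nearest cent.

Risk-neutral probability p = (e^0.04 − 0.8)/(1.2 − 0.8) = 0.2408/0.4000 = 0.6020
Terminal stock prices: S_uuu = 216, S_uud = 144, S_udd = 96, S_ddd = 64
Terminal payoffs (S − K): max(91, 0) = 91, max(19, 0) = 19, max(-29, 0) = 0, max(-61, 0) = 0
Node uu (S = 180): V_uu = e^(−0.04)·[0.6020·91.0000 + 0.3980·19.0000] = 59.9013
Node ud (S = 120): V_ud = e^(−0.04)·[0.6020·19.0000 + 0.3980·0.0000] = 10.9900
Node dd (S = 80): V_dd = e^(−0.04)·[0.6020·0.0000 + 0.3980·0.0000] = 0.0000
Node u (S = 150): V_u = e^(−0.04)·[0.6020·59.9013 + 0.3980·10.9900] = 38.8504
Node d (S = 100): V_d = e^(−0.04)·[0.6020·10.9900 + 0.3980·0.0000] = 6.3568
Node 0 (S = 125): V_0 = e^(−0.04)·[0.6020·38.8504 + 0.3980·6.3568] = 24.9026

£24.90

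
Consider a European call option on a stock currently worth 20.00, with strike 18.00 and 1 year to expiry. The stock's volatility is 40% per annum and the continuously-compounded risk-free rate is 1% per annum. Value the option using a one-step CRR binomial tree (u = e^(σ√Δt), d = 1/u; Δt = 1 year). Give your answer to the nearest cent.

4.85

CRR parameters: u = e^(σ√Δt) = e^(0.4·√1) = 1.4918, d = 1/u = 0.6703
Per-period rate: rΔt = 0.01·1 = 0.01, so R = e^0.01 = 1.0101
Risk-neutral probability p = (e^0.01 − 0.6703)/(1.4918 − 0.6703) = 0.3397/0.8215 = 0.4135
Terminal stock prices: S_u = 29.84, S_d = 13.41
Terminal payoffs (S − K): max(11.84, 0) = 11.84, max(-4.594, 0) = 0
Node 0 (S = 20): V_0 = e^(−0.01)·[0.4135·11.8365 + 0.5865·0.0000] = 4.8462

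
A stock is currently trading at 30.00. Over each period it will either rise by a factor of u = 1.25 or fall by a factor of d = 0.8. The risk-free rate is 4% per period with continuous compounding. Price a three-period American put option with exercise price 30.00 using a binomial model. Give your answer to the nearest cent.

Risk-neutral probability p = (e^0.04 − 0.8)/(1.25 − 0.8) = 0.2408/0.4500 = 0.5351
Terminal stock prices: S_uuu = 58.59, S_uud = 37.5, S_udd = 24, S_ddd = 15.36
Terminal payoffs (K − S): max(-28.59, 0) = 0, max(-7.5, 0) = 0, max(6, 0) = 6, max(14.64, 0) = 14.64
Node uu (S = 46.88): continuation = e^(−0.04)·[0.5351·0.0000 + 0.4649·0.0000] = 0.0000; exercise value = 0.0000 ≤ continuation, so V_uu = 0.0000
Node ud (S = 30): continuation = e^(−0.04)·[0.5351·0.0000 + 0.4649·6.0000] = 2.6798; exercise value = 0.0000 ≤ continuation, so V_ud = 2.6798
Node dd (S = 19.2): continuation = e^(−0.04)·[0.5351·6.0000 + 0.4649·14.6400] = 9.6237; exercise value = 10.8000 > continuation, so V_dd = 10.8000 (exercise)
Node u (S = 37.5): continuation = e^(−0.04)·[0.5351·0.0000 + 0.4649·2.6798] = 1.1969; exercise value = 0.0000 ≤ continuation, so V_u = 1.1969
Node d (S = 24): continuation = e^(−0.04)·[0.5351·2.6798 + 0.4649·10.8000] = 6.2015; exercise value = 6.0000 ≤ continuation, so V_d = 6.2015
Node 0 (S = 30): continuation = e^(−0.04)·[0.5351·1.1969 + 0.4649·6.2015] = 3.3852; exercise value = 0.0000 ≤ continuation, so V_0 = 3.3852

3.39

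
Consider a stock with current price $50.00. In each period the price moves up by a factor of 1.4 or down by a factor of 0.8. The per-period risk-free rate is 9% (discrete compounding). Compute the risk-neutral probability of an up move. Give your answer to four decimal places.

p = 0.4833

Risk-neutral probability p = (1 + 0.09 − 0.8)/(1.4 − 0.8) = 0.2900/0.6000 = 0.4833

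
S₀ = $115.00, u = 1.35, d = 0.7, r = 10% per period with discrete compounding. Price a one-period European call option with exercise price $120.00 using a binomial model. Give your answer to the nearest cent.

$19.72

Risk-neutral probability p = (1 + 0.1 − 0.7)/(1.35 − 0.7) = 0.4000/0.6500 = 0.6154
Terminal stock prices: S_u = 155.2, S_d = 80.5
Terminal payoffs (S − K): max(35.25, 0) = 35.25, max(-39.5, 0) = 0
Node 0 (S = 115): V_0 = 1/1.1·[0.6154·35.2500 + 0.3846·0.0000] = 19.7203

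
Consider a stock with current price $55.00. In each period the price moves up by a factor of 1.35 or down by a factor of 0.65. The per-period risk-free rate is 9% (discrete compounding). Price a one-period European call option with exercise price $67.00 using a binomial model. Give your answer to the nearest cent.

$4.18

Risk-neutral probability p = (1 + 0.09 − 0.65)/(1.35 − 0.65) = 0.4400/0.7000 = 0.6286
Terminal stock prices: S_u = 74.25, S_d = 35.75
Terminal payoffs (S − K): max(7.25, 0) = 7.25, max(-31.25, 0) = 0
Node 0 (S = 55): V_0 = 1/1.09·[0.6286·7.2500 + 0.3714·0.0000] = 4.1809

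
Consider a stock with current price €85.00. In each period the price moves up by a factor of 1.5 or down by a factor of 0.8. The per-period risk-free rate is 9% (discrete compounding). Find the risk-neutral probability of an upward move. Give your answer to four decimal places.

Risk-neutral probability p = (1 + 0.09 − 0.8)/(1.5 − 0.8) = 0.2900/0.7000 = 0.4143

p = 0.4143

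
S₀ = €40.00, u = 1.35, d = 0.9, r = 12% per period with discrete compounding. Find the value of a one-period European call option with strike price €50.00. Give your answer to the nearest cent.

€1.75

Risk-neutral probability p = (1 + 0.12 − 0.9)/(1.35 − 0.9) = 0.2200/0.4500 = 0.4889
Terminal stock prices: S_u = 54, S_d = 36
Terminal payoffs (S − K): max(4, 0) = 4, max(-14, 0) = 0
Node 0 (S = 40): V_0 = 1/1.12·[0.4889·4.0000 + 0.5111·0.0000] = 1.7460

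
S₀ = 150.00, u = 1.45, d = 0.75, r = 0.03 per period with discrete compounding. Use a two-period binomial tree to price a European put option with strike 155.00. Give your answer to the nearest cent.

23.97

Risk-neutral probability p = (1 + 0.03 − 0.75)/(1.45 − 0.75) = 0.2800/0.7000 = 0.4000
Terminal stock prices: S_uu = 315.4, S_ud = 163.1, S_dd = 84.38
Terminal payoffs (K − S): max(-160.4, 0) = 0, max(-8.125, 0) = 0, max(70.62, 0) = 70.62
Node u (S = 217.5): V_u = 1/1.03·[0.4000·0.0000 + 0.6000·0.0000] = 0.0000
Node d (S = 112.5): V_d = 1/1.03·[0.4000·0.0000 + 0.6000·70.6250] = 41.1408
Node 0 (S = 150): V_0 = 1/1.03·[0.4000·0.0000 + 0.6000·41.1408] = 23.9655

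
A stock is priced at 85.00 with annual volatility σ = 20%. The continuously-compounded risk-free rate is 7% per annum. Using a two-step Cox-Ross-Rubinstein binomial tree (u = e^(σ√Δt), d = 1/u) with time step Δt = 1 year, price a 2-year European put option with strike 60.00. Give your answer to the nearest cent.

0.36

CRR parameters: u = e^(σ√Δt) = e^(0.2·√1) = 1.2214, d = 1/u = 0.8187
Per-period rate: rΔt = 0.07·1 = 0.07, so R = e^0.07 = 1.0725
Risk-neutral probability p = (e^0.07 − 0.8187)/(1.2214 − 0.8187) = 0.2538/0.4027 = 0.6302
Terminal stock prices: S_uu = 126.8, S_ud = 85, S_dd = 56.98
Terminal payoffs (K − S): max(-66.81, 0) = 0, max(-25, 0) = 0, max(3.023, 0) = 3.023
Node u (S = 103.8): V_u = e^(−0.07)·[0.6302·0.0000 + 0.3698·0.0000] = 0.0000
Node d (S = 69.59): V_d = e^(−0.07)·[0.6302·0.0000 + 0.3698·3.0228] = 1.0422
Node 0 (S = 85): V_0 = e^(−0.07)·[0.6302·0.0000 + 0.3698·1.0422] = 0.3593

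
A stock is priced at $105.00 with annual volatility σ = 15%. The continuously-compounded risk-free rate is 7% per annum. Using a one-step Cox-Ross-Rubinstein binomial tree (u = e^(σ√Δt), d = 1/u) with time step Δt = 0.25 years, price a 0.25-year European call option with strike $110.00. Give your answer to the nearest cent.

CRR parameters: u = e^(σ√Δt) = e^(0.15·√0.25) = 1.0779, d = 1/u = 0.9277
Per-period rate: rΔt = 0.07·0.25 = 0.0175, so R = e^0.0175 = 1.0177
Risk-neutral probability p = (e^0.0175 − 0.9277)/(1.0779 − 0.9277) = 0.0899/0.1501 = 0.5988
Terminal stock prices: S_u = 113.2, S_d = 97.41
Terminal payoffs (S − K): max(3.178, 0) = 3.178, max(-12.59, 0) = 0
Node 0 (S = 105): V_0 = e^(−0.0175)·[0.5988·3.1778 + 0.4012·0.0000] = 1.8700

$1.87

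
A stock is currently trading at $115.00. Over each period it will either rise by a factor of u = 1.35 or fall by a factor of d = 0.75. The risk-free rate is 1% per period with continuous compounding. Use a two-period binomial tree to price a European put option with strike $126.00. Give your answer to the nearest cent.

$23.90

Risk-neutral probability p = (e^0.01 − 0.75)/(1.35 − 0.75) = 0.2601/0.6000 = 0.4334
Terminal stock prices: S_uu = 209.6, S_ud = 116.4, S_dd = 64.69
Terminal payoffs (K − S): max(-83.59, 0) = 0, max(9.562, 0) = 9.562, max(61.31, 0) = 61.31
Node u (S = 155.2): V_u = e^(−0.01)·[0.4334·0.0000 + 0.5666·9.5625] = 5.3640
Node d (S = 86.25): V_d = e^(−0.01)·[0.4334·9.5625 + 0.5666·61.3125] = 38.4963
Node 0 (S = 115): V_0 = e^(−0.01)·[0.4334·5.3640 + 0.5666·38.4963] = 23.8960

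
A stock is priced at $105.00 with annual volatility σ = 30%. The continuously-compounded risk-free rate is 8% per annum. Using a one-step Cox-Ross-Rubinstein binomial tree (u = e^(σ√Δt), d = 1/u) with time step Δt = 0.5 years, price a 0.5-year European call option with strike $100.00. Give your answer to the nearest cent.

$15.54

CRR parameters: u = e^(σ√Δt) = e^(0.3·√0.5) = 1.2363, d = 1/u = 0.8089
Per-period rate: rΔt = 0.08·0.5 = 0.04, so R = e^0.04 = 1.0408
Risk-neutral probability p = (e^0.04 − 0.8089)/(1.2363 − 0.8089) = 0.2320/0.4275 = 0.5426
Terminal stock prices: S_u = 129.8, S_d = 84.93
Terminal payoffs (S − K): max(29.81, 0) = 29.81, max(-15.07, 0) = 0
Node 0 (S = 105): V_0 = e^(−0.04)·[0.5426·29.8127 + 0.4574·0.0000] = 15.5432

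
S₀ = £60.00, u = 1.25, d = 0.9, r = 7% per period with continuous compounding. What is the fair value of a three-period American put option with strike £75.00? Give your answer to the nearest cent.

Risk-neutral probability p = (e^0.07 − 0.9)/(1.25 − 0.9) = 0.1725/0.3500 = 0.4929
Terminal stock prices: S_uuu = 117.2, S_uud = 84.38, S_udd = 60.75, S_ddd = 43.74
Terminal payoffs (K − S): max(-42.19, 0) = 0, max(-9.375, 0) = 0, max(14.25, 0) = 14.25, max(31.26, 0) = 31.26
Node uu (S = 93.75): continuation = e^(−0.07)·[0.4929·0.0000 + 0.5071·0.0000] = 0.0000; exercise value = 0.0000 ≤ continuation, so V_uu = 0.0000
Node ud (S = 67.5): continuation = e^(−0.07)·[0.4929·0.0000 + 0.5071·14.2500] = 6.7379; exercise value = 7.5000 > continuation, so V_ud = 7.5000 (exercise)
Node dd (S = 48.6): continuation = e^(−0.07)·[0.4929·14.2500 + 0.5071·31.2600] = 21.3295; exercise value = 26.4000 > continuation, so V_dd = 26.4000 (exercise)
Node u (S = 75): continuation = e^(−0.07)·[0.4929·0.0000 + 0.5071·7.5000] = 3.5463; exercise value = 0.0000 ≤ continuation, so V_u = 3.5463
Node d (S = 54): continuation = e^(−0.07)·[0.4929·7.5000 + 0.5071·26.4000] = 15.9295; exercise value = 21.0000 > continuation, so V_d = 21.0000 (exercise)
Node 0 (S = 60): continuation = e^(−0.07)·[0.4929·3.5463 + 0.5071·21.0000] = 11.5593; exercise value = 15.0000 > continuation, so V_0 = 15.0000 (exercise)

£15.00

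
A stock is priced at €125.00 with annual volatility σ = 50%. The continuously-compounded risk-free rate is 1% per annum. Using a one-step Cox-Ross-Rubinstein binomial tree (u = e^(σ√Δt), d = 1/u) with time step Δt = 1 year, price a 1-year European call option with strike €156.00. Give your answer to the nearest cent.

€19.20

CRR parameters: u = e^(σ√Δt) = e^(0.5·√1) = 1.6487, d = 1/u = 0.6065
Per-period rate: rΔt = 0.01·1 = 0.01, so R = e^0.01 = 1.0101
Risk-neutral probability p = (e^0.01 − 0.6065)/(1.6487 − 0.6065) = 0.4035/1.0422 = 0.3872
Terminal stock prices: S_u = 206.1, S_d = 75.82
Terminal payoffs (S − K): max(50.09, 0) = 50.09, max(-80.18, 0) = 0
Node 0 (S = 125): V_0 = e^(−0.01)·[0.3872·50.0902 + 0.6128·0.0000] = 19.2011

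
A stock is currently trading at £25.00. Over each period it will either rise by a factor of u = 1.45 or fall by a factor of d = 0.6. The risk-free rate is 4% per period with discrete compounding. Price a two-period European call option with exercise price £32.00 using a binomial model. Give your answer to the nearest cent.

£5.09

Risk-neutral probability p = (1 + 0.04 − 0.6)/(1.45 − 0.6) = 0.4400/0.8500 = 0.5176
Terminal stock prices: S_uu = 52.56, S_ud = 21.75, S_dd = 9
Terminal payoffs (S − K): max(20.56, 0) = 20.56, max(-10.25, 0) = 0, max(-23, 0) = 0
Node u (S = 36.25): V_u = 1/1.04·[0.5176·20.5625 + 0.4824·0.0000] = 10.2347
Node d (S = 15): V_d = 1/1.04·[0.5176·0.0000 + 0.4824·0.0000] = 0.0000
Node 0 (S = 25): V_0 = 1/1.04·[0.5176·10.2347 + 0.4824·0.0000] = 5.0942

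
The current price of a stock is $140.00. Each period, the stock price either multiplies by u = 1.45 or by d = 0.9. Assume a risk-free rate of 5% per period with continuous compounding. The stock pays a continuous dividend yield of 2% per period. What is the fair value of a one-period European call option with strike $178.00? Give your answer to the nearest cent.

$5.64

Per-period risk-free factor R = e^0.05 = 1.0513; dividend-adjusted growth = e^(0.05−0.02) = 1.0305.
Risk-neutral probability p = (1.0305 − 0.9)/(1.45 − 0.9) = 0.1305/0.5500 = 0.2372
Terminal stock prices: S_u = 203, S_d = 126
Terminal payoffs (S − K): max(25, 0) = 25, max(-52, 0) = 0
Node 0 (S = 140): V_0 = e^(−0.05)·[0.2372·25.0000 + 0.7628·0.0000] = 5.6406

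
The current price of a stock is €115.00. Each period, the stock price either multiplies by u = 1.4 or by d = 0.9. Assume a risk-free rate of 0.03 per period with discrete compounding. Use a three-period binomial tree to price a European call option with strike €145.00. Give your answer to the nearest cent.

€10.69

Risk-neutral probability p = (1 + 0.03 − 0.9)/(1.4 − 0.9) = 0.1300/0.5000 = 0.2600
Terminal stock prices: S_uuu = 315.6, S_uud = 202.9, S_udd = 130.4, S_ddd = 83.84
Terminal payoffs (S − K): max(170.6, 0) = 170.6, max(57.86, 0) = 57.86, max(-14.59, 0) = 0, max(-61.16, 0) = 0
Node uu (S = 225.4): V_uu = 1/1.03·[0.2600·170.5600 + 0.7400·57.8600] = 84.6233
Node ud (S = 144.9): V_ud = 1/1.03·[0.2600·57.8600 + 0.7400·0.0000] = 14.6054
Node dd (S = 93.15): V_dd = 1/1.03·[0.2600·0.0000 + 0.7400·0.0000] = 0.0000
Node u (S = 161): V_u = 1/1.03·[0.2600·84.6233 + 0.7400·14.6054] = 31.8544
Node d (S = 103.5): V_d = 1/1.03·[0.2600·14.6054 + 0.7400·0.0000] = 3.6868
Node 0 (S = 115): V_0 = 1/1.03·[0.2600·31.8544 + 0.7400·3.6868] = 10.6897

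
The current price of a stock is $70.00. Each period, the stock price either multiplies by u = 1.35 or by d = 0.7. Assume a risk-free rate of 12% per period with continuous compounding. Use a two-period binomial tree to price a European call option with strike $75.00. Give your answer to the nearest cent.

Risk-neutral probability p = (e^0.12 − 0.7)/(1.35 − 0.7) = 0.4275/0.6500 = 0.6577
Terminal stock prices: S_uu = 127.6, S_ud = 66.15, S_dd = 34.3
Terminal payoffs (S − K): max(52.58, 0) = 52.58, max(-8.85, 0) = 0, max(-40.7, 0) = 0
Node u (S = 94.5): V_u = e^(−0.12)·[0.6577·52.5750 + 0.3423·0.0000] = 30.6679
Node d (S = 49): V_d = e^(−0.12)·[0.6577·0.0000 + 0.3423·0.0000] = 0.0000
Node 0 (S = 70): V_0 = e^(−0.12)·[0.6577·30.6679 + 0.3423·0.0000] = 17.8891

$17.89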